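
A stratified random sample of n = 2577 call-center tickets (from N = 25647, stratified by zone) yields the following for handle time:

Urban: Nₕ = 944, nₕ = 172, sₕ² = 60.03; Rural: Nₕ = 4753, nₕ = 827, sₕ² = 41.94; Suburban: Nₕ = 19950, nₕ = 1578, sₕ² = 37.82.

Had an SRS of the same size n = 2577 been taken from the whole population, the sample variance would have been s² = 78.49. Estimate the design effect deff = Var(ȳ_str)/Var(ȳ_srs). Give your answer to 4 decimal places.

Var(ȳ_str) = Σ Wₕ²(1−fₕ)sₕ²/nₕ with Wₕ = Nₕ/25647:
  Urban: (944/25647)²·(1−172/944)·60.03/172 = 3.8668386 × 10^-4
  Rural: (4753/25647)²·(1−827/4753)·41.94/827 = 0.0014386922
  Suburban: (19950/25647)²·(1−1578/19950)·37.82/1578 = 0.013354902
  → Var(ȳ_str) = 0.015180278.
Var(ȳ_srs) = (1 − 2577/25647)·78.49/2577 = 0.0273975.
deff = 0.015180278 / 0.0273975 = 0.5541.

0.5541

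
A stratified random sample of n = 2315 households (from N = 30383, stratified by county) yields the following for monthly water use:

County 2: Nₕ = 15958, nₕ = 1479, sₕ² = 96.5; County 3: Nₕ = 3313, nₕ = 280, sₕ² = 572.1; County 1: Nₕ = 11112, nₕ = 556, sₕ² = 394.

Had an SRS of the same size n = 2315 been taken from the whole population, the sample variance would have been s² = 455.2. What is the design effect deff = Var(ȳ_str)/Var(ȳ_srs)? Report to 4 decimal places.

0.7080

Var(ȳ_str) = Σ Wₕ²(1−fₕ)sₕ²/nₕ with Wₕ = Nₕ/30383:
  County 2: (15958/30383)²·(1−1479/15958)·96.5/1479 = 0.016331078
  County 3: (3313/30383)²·(1−280/3313)·572.1/280 = 0.022240598
  County 1: (11112/30383)²·(1−556/11112)·394/556 = 0.090043369
  → Var(ȳ_str) = 0.12861505.
Var(ȳ_srs) = (1 − 2315/30383)·455.2/2315 = 0.18164861.
deff = 0.12861505 / 0.18164861 = 0.7080.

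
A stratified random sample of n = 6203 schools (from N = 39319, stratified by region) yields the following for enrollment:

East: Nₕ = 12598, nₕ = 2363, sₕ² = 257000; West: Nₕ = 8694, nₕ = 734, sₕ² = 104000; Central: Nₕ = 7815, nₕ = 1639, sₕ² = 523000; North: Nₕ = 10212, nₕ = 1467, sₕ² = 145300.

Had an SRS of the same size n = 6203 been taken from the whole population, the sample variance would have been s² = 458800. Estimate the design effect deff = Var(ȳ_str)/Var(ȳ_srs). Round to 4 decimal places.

Var(ȳ_str) = Σ Wₕ²(1−fₕ)sₕ²/nₕ with Wₕ = Nₕ/39319:
  East: (12598/39319)²·(1−2363/12598)·257000/2363 = 9.0709741
  West: (8694/39319)²·(1−734/8694)·104000/734 = 6.3425669
  Central: (7815/39319)²·(1−1639/7815)·523000/1639 = 9.962173
  North: (10212/39319)²·(1−1467/10212)·145300/1467 = 5.7213853
  → Var(ȳ_str) = 31.097099.
Var(ȳ_srs) = (1 − 6203/39319)·458800/6203 = 62.295552.
deff = 31.097099 / 62.295552 = 0.4992.

0.4992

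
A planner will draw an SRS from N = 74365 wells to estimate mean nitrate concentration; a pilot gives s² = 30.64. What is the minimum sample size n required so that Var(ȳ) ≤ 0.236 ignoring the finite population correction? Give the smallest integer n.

Without fpc, n₀ = s²/D = 30.64/0.236 = 129.8305.
Rounding up, n = 130.

130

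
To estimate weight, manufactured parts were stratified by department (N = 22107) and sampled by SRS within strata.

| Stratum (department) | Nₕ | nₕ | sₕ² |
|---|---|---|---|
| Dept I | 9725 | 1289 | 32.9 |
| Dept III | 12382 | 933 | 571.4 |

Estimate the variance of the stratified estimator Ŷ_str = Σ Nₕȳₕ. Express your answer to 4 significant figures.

Var(Ŷ_str) = Σₕ Nₕ²(1 − fₕ)sₕ²/nₕ.
Dept I: 9725²·(1 − 1289/9725)·32.9/1289 = 2.0939638 × 10^6.
Dept III: 12382²·(1 − 933/12382)·571.4/933 = 8.6819433 × 10^7.
Sum = 8.8913397 × 10^7.

8.891 × 10^7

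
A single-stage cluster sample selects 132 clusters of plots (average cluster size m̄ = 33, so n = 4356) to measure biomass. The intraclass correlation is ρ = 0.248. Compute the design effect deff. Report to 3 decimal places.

8.936

deff = 1 + (33 − 1)·0.248 = 1 + 7.936 = 8.936.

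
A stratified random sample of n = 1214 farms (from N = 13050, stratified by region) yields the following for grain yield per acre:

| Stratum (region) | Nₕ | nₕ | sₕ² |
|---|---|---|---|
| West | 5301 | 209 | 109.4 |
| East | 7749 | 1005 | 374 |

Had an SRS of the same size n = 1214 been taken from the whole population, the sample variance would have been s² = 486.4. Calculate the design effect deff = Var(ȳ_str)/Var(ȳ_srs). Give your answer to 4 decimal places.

Var(ȳ_str) = Σ Wₕ²(1−fₕ)sₕ²/nₕ with Wₕ = Nₕ/13050:
  West: (5301/13050)²·(1−209/5301)·109.4/209 = 0.082965247
  East: (7749/13050)²·(1−1005/7749)·374/1005 = 0.11419517
  → Var(ȳ_str) = 0.19716042.
Var(ȳ_srs) = (1 − 1214/13050)·486.4/1214 = 0.36338695.
deff = 0.19716042 / 0.36338695 = 0.5426.

0.5426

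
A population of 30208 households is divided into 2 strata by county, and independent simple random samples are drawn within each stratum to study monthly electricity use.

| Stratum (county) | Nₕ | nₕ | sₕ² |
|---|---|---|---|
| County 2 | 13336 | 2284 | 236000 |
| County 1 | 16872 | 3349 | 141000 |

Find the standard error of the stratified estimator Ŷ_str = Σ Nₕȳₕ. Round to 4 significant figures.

Var(Ŷ_str) = Σₕ Nₕ²(1 − fₕ)sₕ²/nₕ.
County 2: 13336²·(1 − 2284/13336)·236000/2284 = 1.5229385 × 10^10.
County 1: 16872²·(1 − 3349/16872)·141000/3349 = 9.6060221 × 10^9.
Sum = 2.4835407 × 10^10.
SE = √(2.4835407 × 10^10) = 157600.

157600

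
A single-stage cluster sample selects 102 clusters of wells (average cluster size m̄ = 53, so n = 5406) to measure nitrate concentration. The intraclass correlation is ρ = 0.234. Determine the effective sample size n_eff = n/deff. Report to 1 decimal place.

410.5

deff = 1 + (53 − 1)·0.234 = 1 + 12.168 = 13.168.
n_eff = 5406 / 13.168 = 410.5.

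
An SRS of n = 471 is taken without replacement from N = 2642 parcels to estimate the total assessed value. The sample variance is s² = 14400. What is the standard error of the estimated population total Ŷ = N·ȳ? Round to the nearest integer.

Var(Ŷ) = N²·Var(ȳ) = N²·(1 − n/N)·s²/n.
f = 471/2642 = 0.17827403; Var(ȳ) = 0.82172597·14400/471 = 25.122832.
Var(Ŷ) = 2642² · 25.122832 = 1.7536149 × 10^8.
SE(Ŷ) = √(1.7536149 × 10^8) = 13242.

13242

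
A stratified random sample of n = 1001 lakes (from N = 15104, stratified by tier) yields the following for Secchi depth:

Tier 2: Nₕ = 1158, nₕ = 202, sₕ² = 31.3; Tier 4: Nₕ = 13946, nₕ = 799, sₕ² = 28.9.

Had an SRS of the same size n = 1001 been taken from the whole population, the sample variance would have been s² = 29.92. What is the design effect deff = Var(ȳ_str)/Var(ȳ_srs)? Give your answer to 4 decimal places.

1.0685

Var(ȳ_str) = Σ Wₕ²(1−fₕ)sₕ²/nₕ with Wₕ = Nₕ/15104:
  Tier 2: (1158/15104)²·(1−202/1158)·31.3/202 = 7.5192663 × 10^-4
  Tier 4: (13946/15104)²·(1−799/13946)·28.9/799 = 0.029069893
  → Var(ȳ_str) = 0.02982182.
Var(ȳ_srs) = (1 − 1001/15104)·29.92/1001 = 0.027909178.
deff = 0.02982182 / 0.027909178 = 1.0685.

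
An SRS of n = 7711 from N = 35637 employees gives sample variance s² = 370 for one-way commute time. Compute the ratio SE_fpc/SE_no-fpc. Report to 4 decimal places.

0.8852

f = n/N = 7711/35637 = 0.21637624.
SE_no-fpc = √(s²/n) = 0.21905114; SE_fpc = √((1−f)s²/n) = 0.1939096.
Ratio = √(1−f) = 0.88522526.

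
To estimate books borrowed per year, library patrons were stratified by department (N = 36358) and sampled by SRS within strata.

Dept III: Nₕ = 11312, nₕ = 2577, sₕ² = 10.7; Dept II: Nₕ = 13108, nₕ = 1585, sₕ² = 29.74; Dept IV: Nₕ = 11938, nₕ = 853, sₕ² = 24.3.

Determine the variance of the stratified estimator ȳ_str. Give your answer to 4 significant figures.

0.005306

Var(ȳ_str) = Σₕ Wₕ²(1 − fₕ)sₕ²/nₕ with Wₕ = Nₕ/N, N = 36358.
Dept III: Wₕ = 0.31112822; term = 0.31112822²·(1 − 0.22781117)·10.7/2577 = 3.1036425 × 10^-4.
Dept II: Wₕ = 0.36052588; term = 0.36052588²·(1 − 0.12091852)·29.74/1585 = 0.0021439454.
Dept IV: Wₕ = 0.32834589; term = 0.32834589²·(1 − 0.07145250)·24.3/853 = 0.002851836.
Sum = 0.0053061457.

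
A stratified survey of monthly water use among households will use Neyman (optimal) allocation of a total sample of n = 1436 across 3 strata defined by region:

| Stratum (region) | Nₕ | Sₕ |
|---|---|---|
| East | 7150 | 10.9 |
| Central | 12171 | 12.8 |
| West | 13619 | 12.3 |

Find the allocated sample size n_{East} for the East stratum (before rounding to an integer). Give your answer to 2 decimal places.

Neyman allocation: nₕ = n·NₕSₕ / Σⱼ NⱼSⱼ.
Σ NⱼSⱼ = 7150·10.9 + 12171·12.8 + 13619·12.3 = 401237.5.
n_{East} = 1436·7150·10.9 / 401237.5 = 278.92.

278.92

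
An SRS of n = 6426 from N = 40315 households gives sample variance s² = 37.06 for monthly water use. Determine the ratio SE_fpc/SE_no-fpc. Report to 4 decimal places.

f = n/N = 6426/40315 = 0.15939477.
SE_no-fpc = √(s²/n) = 0.075942055; SE_fpc = √((1−f)s²/n) = 0.069627114.
Ratio = √(1−f) = 0.91684526.

0.9168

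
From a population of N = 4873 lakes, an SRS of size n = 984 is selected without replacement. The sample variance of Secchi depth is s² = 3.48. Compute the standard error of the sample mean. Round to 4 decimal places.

Under SRS without replacement, Var(ȳ) = (1 − f)·s²/n with f = n/N = 984/4873 = 0.20192900.
Var(ȳ) = (1 − 0.20192900)·3.48/984 = 0.79807100·0.0035365854 = 0.0028224462.
SE(ȳ) = √(0.0028224462) = 0.0531.

0.0531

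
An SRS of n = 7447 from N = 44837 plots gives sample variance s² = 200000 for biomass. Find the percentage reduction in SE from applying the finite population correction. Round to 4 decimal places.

8.6814

f = n/N = 7447/44837 = 0.16609051.
SE_no-fpc = √(s²/n) = 5.1823211; SE_fpc = √((1−f)s²/n) = 4.7324254.
Ratio = √(1−f) = 0.91318645. Reduction = 100·(1 − 0.91318645) = 8.6814%.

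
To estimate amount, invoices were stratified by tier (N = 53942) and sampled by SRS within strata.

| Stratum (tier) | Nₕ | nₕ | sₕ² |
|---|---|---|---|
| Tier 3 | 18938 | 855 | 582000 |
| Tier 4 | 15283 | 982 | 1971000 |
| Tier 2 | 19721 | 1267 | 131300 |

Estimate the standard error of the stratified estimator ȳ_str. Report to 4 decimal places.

Var(ȳ_str) = Σₕ Wₕ²(1 − fₕ)sₕ²/nₕ with Wₕ = Nₕ/N, N = 53942.
Tier 3: Wₕ = 0.35108079; term = 0.35108079²·(1 − 0.04514732)·582000/855 = 80.113808.
Tier 4: Wₕ = 0.28332283; term = 0.28332283²·(1 − 0.06425440)·1971000/982 = 150.76345.
Tier 2: Wₕ = 0.36559638; term = 0.36559638²·(1 − 0.06424623)·131300/1267 = 12.961446.
Sum = 243.8387.
SE = √(243.8387) = 15.6153.

15.6153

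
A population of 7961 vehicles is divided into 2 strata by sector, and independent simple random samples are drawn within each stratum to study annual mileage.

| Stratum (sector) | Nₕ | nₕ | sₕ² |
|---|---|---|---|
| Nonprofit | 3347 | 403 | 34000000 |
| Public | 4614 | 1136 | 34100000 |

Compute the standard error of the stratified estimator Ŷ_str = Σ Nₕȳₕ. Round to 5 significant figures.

Var(Ŷ_str) = Σₕ Nₕ²(1 − fₕ)sₕ²/nₕ.
Nonprofit: 3347²·(1 − 403/3347)·34000000/403 = 8.3131839 × 10^11.
Public: 4614²·(1 − 1136/4614)·34100000/1136 = 4.8170729 × 10^11.
Sum = 1.3130257 × 10^12.
SE = √(1.3130257 × 10^12) = 1.1459 × 10^6.

1.1459 × 10^6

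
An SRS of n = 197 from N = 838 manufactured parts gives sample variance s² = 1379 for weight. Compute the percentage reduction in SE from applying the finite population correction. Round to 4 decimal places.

12.5405

f = n/N = 197/838 = 0.23508353.
SE_no-fpc = √(s²/n) = 2.6457513; SE_fpc = √((1−f)s²/n) = 2.3139609.
Ratio = √(1−f) = 0.87459503. Reduction = 100·(1 − 0.87459503) = 12.5405%.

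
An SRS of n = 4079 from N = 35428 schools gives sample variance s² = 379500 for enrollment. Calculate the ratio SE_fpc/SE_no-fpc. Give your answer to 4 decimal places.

0.9407

f = n/N = 4079/35428 = 0.11513492.
SE_no-fpc = √(s²/n) = 9.6455953; SE_fpc = √((1−f)s²/n) = 9.0733479.
Ratio = √(1−f) = 0.94067267.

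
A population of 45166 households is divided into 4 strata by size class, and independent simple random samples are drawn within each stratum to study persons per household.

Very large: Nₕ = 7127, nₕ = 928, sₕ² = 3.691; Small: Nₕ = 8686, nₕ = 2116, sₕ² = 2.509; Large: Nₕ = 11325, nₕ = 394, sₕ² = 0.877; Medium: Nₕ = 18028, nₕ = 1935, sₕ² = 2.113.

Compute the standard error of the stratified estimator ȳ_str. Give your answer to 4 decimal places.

Var(ȳ_str) = Σₕ Wₕ²(1 − fₕ)sₕ²/nₕ with Wₕ = Nₕ/N, N = 45166.
Very large: Wₕ = 0.15779569; term = 0.15779569²·(1 − 0.13020906)·3.691/928 = 8.6139273 × 10^-5.
Small: Wₕ = 0.19231280; term = 0.19231280²·(1 − 0.24361041)·2.509/2116 = 3.3170112 × 10^-5.
Large: Wₕ = 0.25074171; term = 0.25074171²·(1 − 0.03479029)·0.877/394 = 1.3507601 × 10^-4.
Medium: Wₕ = 0.39914980; term = 0.39914980²·(1 − 0.10733304)·2.113/1935 = 1.5530299 × 10^-4.
Sum = 4.0968839 × 10^-4.
SE = √(4.0968839 × 10^-4) = 0.0202.

0.0202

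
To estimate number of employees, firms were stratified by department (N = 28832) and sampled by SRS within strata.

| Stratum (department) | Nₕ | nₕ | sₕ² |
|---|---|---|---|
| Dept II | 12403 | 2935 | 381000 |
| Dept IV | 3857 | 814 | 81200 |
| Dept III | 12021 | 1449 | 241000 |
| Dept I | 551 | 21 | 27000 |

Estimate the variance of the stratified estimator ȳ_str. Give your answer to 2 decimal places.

45.63

Var(ȳ_str) = Σₕ Wₕ²(1 − fₕ)sₕ²/nₕ with Wₕ = Nₕ/N, N = 28832.
Dept II: Wₕ = 0.43018174; term = 0.43018174²·(1 − 0.23663630)·381000/2935 = 18.338015.
Dept IV: Wₕ = 0.13377497; term = 0.13377497²·(1 − 0.21104485)·81200/814 = 1.4084248.
Dept III: Wₕ = 0.41693257; term = 0.41693257²·(1 − 0.12053906)·241000/1449 = 25.427102.
Dept I: Wₕ = 0.01911071; term = 0.01911071²·(1 − 0.03811252)·27000/21 = 0.4516712.
Sum = 45.625213.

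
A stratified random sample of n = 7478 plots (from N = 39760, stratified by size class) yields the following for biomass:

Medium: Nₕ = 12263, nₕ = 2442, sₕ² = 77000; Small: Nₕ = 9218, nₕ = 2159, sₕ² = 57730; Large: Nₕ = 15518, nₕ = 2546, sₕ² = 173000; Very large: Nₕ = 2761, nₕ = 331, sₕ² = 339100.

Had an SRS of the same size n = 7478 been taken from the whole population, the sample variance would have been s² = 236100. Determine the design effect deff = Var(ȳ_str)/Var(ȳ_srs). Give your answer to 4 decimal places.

Var(ȳ_str) = Σ Wₕ²(1−fₕ)sₕ²/nₕ with Wₕ = Nₕ/39760:
  Medium: (12263/39760)²·(1−2442/12263)·77000/2442 = 2.4021756
  Small: (9218/39760)²·(1−2159/9218)·57730/2159 = 1.1006166
  Large: (15518/39760)²·(1−2546/15518)·173000/2546 = 8.6524209
  Very large: (2761/39760)²·(1−331/2761)·339100/331 = 4.3479018
  → Var(ȳ_str) = 16.503115.
Var(ȳ_srs) = (1 − 7478/39760)·236100/7478 = 25.634484.
deff = 16.503115 / 25.634484 = 0.6438.

0.6438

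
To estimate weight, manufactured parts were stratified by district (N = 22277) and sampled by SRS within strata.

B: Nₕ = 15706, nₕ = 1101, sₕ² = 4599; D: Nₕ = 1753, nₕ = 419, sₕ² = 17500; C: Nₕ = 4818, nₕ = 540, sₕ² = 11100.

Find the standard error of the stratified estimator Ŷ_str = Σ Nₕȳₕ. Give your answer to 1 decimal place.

Var(Ŷ_str) = Σₕ Nₕ²(1 − fₕ)sₕ²/nₕ.
B: 15706²·(1 − 1101/15706)·4599/1101 = 9.5817149 × 10^8.
D: 1753²·(1 − 419/1753)·17500/419 = 9.7670131 × 10^7.
C: 4818²·(1 − 540/4818)·11100/540 = 4.2367886 × 10^8.
Sum = 1.4795205 × 10^9.
SE = √(1.4795205 × 10^9) = 38464.5.

38464.5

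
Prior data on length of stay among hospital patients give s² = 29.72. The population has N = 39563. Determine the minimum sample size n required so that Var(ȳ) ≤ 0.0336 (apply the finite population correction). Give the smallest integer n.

866

Without fpc, n₀ = s²/D = 29.72/0.0336 = 884.5238.
With fpc, (1 − n/N)·s²/n ≤ D requires n ≥ n₀/(1 + n₀/N) = 884.5238/(1 + 884.5238/39563) = 865.1807.
Rounding up, n = 866.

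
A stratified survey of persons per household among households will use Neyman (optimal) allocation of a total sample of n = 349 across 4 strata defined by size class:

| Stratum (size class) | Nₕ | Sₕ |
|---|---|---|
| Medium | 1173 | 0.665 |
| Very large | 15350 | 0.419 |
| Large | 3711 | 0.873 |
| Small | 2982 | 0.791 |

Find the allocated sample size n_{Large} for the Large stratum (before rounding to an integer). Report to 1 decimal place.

88.3

Neyman allocation: nₕ = n·NₕSₕ / Σⱼ NⱼSⱼ.
Σ NⱼSⱼ = 1173·0.665 + 15350·0.419 + 3711·0.873 + 2982·0.791 = 12810.16.
n_{Large} = 349·3711·0.873 / 12810.16 = 88.3.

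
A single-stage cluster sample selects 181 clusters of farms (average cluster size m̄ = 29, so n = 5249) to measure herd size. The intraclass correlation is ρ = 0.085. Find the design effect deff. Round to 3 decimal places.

deff = 1 + (29 − 1)·0.085 = 1 + 2.38 = 3.38.

3.380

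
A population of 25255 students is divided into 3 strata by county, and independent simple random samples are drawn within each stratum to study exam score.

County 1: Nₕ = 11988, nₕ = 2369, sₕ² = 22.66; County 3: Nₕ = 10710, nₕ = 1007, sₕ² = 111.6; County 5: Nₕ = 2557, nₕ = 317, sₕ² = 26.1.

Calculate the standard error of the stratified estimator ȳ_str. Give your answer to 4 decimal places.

Var(ȳ_str) = Σₕ Wₕ²(1 − fₕ)sₕ²/nₕ with Wₕ = Nₕ/N, N = 25255.
County 1: Wₕ = 0.47467828; term = 0.47467828²·(1 − 0.19761428)·22.66/2369 = 0.0017293256.
County 3: Wₕ = 0.42407444; term = 0.42407444²·(1 − 0.09402428)·111.6/1007 = 0.018056579.
County 5: Wₕ = 0.10124728; term = 0.10124728²·(1 − 0.12397341)·26.1/317 = 7.3937582 × 10^-4.
Sum = 0.02052528.
SE = √(0.02052528) = 0.1433.

0.1433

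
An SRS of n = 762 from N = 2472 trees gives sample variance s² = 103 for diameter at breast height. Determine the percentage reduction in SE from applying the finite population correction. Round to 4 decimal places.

f = n/N = 762/2472 = 0.30825243.
SE_no-fpc = √(s²/n) = 0.36765555; SE_fpc = √((1−f)s²/n) = 0.30578413.
Ratio = √(1−f) = 0.83171364. Reduction = 100·(1 − 0.83171364) = 16.8286%.

16.8286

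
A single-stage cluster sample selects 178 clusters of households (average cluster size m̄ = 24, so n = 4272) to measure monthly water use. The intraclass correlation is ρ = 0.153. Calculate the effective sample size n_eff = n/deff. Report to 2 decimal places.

deff = 1 + (24 − 1)·0.153 = 1 + 3.519 = 4.519.
n_eff = 4272 / 4.519 = 945.34.

945.34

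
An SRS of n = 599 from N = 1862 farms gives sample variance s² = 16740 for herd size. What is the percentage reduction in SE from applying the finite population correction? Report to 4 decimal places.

f = n/N = 599/1862 = 0.32169710.
SE_no-fpc = √(s²/n) = 5.2864523; SE_fpc = √((1−f)s²/n) = 4.353877.
Ratio = √(1−f) = 0.82359146. Reduction = 100·(1 − 0.82359146) = 17.6409%.

17.6409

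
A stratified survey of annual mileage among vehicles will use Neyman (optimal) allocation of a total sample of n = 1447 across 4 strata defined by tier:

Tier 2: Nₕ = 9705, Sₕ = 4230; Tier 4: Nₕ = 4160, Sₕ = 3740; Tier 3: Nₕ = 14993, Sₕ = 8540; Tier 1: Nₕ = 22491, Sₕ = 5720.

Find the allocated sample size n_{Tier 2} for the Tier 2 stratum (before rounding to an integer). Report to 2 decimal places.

189.60

Neyman allocation: nₕ = n·NₕSₕ / Σⱼ NⱼSⱼ.
Σ NⱼSⱼ = 9705·4230 + 4160·3740 + 14993·8540 + 22491·5720 = 3.1329929 × 10^8.
n_{Tier 2} = 1447·9705·4230 / (3.1329929 × 10^8) = 189.60.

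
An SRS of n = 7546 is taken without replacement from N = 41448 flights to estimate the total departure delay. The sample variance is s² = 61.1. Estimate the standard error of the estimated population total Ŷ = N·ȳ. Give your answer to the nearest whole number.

Var(Ŷ) = N²·Var(ȳ) = N²·(1 − n/N)·s²/n.
f = 7546/41448 = 0.18205945; Var(ȳ) = 0.81794055·61.1/7546 = 0.0066228688.
Var(Ŷ) = 41448² · 0.0066228688 = 1.1377669 × 10^7.
SE(Ŷ) = √(1.1377669 × 10^7) = 3373.

3373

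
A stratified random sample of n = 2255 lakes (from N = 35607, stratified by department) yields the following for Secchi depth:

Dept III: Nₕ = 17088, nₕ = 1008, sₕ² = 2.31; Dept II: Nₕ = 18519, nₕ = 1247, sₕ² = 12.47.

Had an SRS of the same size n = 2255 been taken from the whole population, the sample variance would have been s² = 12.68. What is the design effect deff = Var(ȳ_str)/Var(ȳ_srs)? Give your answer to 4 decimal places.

0.5733

Var(ȳ_str) = Σ Wₕ²(1−fₕ)sₕ²/nₕ with Wₕ = Nₕ/35607:
  Dept III: (17088/35607)²·(1−1008/17088)·2.31/1008 = 4.966586 × 10^-4
  Dept II: (18519/35607)²·(1−1247/18519)·12.47/1247 = 0.0025228382
  → Var(ȳ_str) = 0.0030194968.
Var(ȳ_srs) = (1 − 2255/35607)·12.68/2255 = 0.0052669501.
deff = 0.0030194968 / 0.0052669501 = 0.5733.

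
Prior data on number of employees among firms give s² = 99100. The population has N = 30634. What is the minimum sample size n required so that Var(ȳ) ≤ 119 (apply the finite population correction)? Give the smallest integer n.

811

Without fpc, n₀ = s²/D = 99100/119 = 832.7731.
With fpc, (1 − n/N)·s²/n ≤ D requires n ≥ n₀/(1 + n₀/N) = 832.7731/(1 + 832.7731/30634) = 810.7336.
Rounding up, n = 811.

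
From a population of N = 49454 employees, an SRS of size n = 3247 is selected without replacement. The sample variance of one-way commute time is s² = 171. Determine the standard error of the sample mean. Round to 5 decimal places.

0.22182

Under SRS without replacement, Var(ȳ) = (1 − f)·s²/n with f = n/N = 3247/49454 = 0.06565697.
Var(ȳ) = (1 − 0.06565697)·171/3247 = 0.93434303·0.052663998 = 0.049206239.
SE(ȳ) = √(0.049206239) = 0.22182.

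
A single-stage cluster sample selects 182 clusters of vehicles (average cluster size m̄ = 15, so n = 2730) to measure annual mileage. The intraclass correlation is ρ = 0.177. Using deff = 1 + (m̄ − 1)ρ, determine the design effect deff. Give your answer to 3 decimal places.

3.478

deff = 1 + (15 − 1)·0.177 = 1 + 2.478 = 3.478.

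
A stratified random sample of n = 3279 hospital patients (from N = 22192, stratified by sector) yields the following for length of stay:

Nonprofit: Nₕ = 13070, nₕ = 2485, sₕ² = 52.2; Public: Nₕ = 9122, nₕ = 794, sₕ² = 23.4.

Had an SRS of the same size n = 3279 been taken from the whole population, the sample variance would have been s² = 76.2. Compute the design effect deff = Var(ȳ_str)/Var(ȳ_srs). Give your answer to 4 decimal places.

Var(ȳ_str) = Σ Wₕ²(1−fₕ)sₕ²/nₕ with Wₕ = Nₕ/22192:
  Nonprofit: (13070/22192)²·(1−2485/13070)·52.2/2485 = 0.0059008921
  Public: (9122/22192)²·(1−794/9122)·23.4/794 = 0.00454604
  → Var(ȳ_str) = 0.010446932.
Var(ȳ_srs) = (1 − 3279/22192)·76.2/3279 = 0.019805123.
deff = 0.010446932 / 0.019805123 = 0.5275.

0.5275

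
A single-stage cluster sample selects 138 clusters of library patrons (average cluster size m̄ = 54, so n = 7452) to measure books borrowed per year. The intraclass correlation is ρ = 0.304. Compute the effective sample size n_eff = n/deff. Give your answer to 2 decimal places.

435.48

deff = 1 + (54 − 1)·0.304 = 1 + 16.112 = 17.112.
n_eff = 7452 / 17.112 = 435.48.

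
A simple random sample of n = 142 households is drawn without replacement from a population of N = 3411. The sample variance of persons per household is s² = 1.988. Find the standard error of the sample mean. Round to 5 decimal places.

Under SRS without replacement, Var(ȳ) = (1 − f)·s²/n with f = n/N = 142/3411 = 0.04163002.
Var(ȳ) = (1 − 0.04163002)·1.988/142 = 0.95836998·0.014 = 0.01341718.
SE(ȳ) = √(0.01341718) = 0.11583.

0.11583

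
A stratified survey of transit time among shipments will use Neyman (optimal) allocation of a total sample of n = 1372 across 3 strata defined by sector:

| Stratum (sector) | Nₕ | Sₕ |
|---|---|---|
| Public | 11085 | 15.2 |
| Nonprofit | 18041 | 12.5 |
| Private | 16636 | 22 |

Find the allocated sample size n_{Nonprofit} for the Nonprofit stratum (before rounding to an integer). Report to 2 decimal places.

Neyman allocation: nₕ = n·NₕSₕ / Σⱼ NⱼSⱼ.
Σ NⱼSⱼ = 11085·15.2 + 18041·12.5 + 16636·22 = 759996.5.
n_{Nonprofit} = 1372·18041·12.5 / 759996.5 = 407.11.

407.11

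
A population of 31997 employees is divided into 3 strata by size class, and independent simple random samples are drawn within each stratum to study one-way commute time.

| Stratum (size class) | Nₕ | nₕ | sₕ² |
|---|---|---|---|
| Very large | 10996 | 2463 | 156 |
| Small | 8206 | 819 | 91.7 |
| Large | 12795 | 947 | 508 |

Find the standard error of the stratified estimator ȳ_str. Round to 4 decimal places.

Var(ȳ_str) = Σₕ Wₕ²(1 − fₕ)sₕ²/nₕ with Wₕ = Nₕ/N, N = 31997.
Very large: Wₕ = 0.34365722; term = 0.34365722²·(1 − 0.22399054)·156/2463 = 0.0058046781.
Small: Wₕ = 0.25646154; term = 0.25646154²·(1 − 0.09980502)·91.7/819 = 0.0066292824.
Large: Wₕ = 0.39988124; term = 0.39988124²·(1 − 0.07401329)·508/947 = 0.079429265.
Sum = 0.091863226.
SE = √(0.091863226) = 0.3031.

0.3031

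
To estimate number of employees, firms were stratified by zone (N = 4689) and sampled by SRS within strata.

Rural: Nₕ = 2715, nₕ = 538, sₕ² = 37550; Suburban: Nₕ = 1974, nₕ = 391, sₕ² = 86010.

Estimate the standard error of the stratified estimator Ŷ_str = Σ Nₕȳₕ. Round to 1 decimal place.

Var(Ŷ_str) = Σₕ Nₕ²(1 − fₕ)sₕ²/nₕ.
Rural: 2715²·(1 − 538/2715)·37550/538 = 4.1253037 × 10^8.
Suburban: 1974²·(1 − 391/1974)·86010/391 = 6.8738532 × 10^8.
Sum = 1.0999157 × 10^9.
SE = √(1.0999157 × 10^9) = 33165.0.

33165.0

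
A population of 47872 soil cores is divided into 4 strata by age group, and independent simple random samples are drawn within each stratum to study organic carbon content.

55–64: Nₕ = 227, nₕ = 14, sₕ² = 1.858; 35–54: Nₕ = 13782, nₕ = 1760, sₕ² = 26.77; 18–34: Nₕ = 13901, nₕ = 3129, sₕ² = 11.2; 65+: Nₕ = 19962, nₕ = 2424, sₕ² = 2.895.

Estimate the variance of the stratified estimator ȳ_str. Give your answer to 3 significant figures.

Var(ȳ_str) = Σₕ Wₕ²(1 − fₕ)sₕ²/nₕ with Wₕ = Nₕ/N, N = 47872.
55–64: Wₕ = 0.00474181; term = 0.00474181²·(1 − 0.06167401)·1.858/14 = 2.8000126 × 10^-6.
35–54: Wₕ = 0.28789271; term = 0.28789271²·(1 − 0.12770280)·26.77/1760 = 0.0010996679.
18–34: Wₕ = 0.29037851; term = 0.29037851²·(1 − 0.22509172)·11.2/3129 = 2.3387926 × 10^-4.
65+: Wₕ = 0.41698697; term = 0.41698697²·(1 − 0.12143072)·2.895/2424 = 1.8244708 × 10^-4.
Sum = 0.0015187943.

0.00152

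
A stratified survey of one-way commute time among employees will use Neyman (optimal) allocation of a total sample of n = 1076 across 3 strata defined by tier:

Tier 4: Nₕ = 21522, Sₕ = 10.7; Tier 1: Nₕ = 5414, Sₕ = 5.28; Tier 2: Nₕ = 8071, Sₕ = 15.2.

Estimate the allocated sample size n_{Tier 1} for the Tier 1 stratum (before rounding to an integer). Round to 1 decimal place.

80.6

Neyman allocation: nₕ = n·NₕSₕ / Σⱼ NⱼSⱼ.
Σ NⱼSⱼ = 21522·10.7 + 5414·5.28 + 8071·15.2 = 381550.52.
n_{Tier 1} = 1076·5414·5.28 / 381550.52 = 80.6.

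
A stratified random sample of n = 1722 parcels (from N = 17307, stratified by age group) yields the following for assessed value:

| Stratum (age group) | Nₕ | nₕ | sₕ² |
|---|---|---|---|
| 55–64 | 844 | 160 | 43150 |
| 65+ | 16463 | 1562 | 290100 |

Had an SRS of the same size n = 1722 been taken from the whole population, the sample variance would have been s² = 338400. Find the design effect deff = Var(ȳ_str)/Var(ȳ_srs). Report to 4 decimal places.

Var(ȳ_str) = Σ Wₕ²(1−fₕ)sₕ²/nₕ with Wₕ = Nₕ/17307:
  55–64: (844/17307)²·(1−160/844)·43150/160 = 0.51977547
  65+: (16463/17307)²·(1−1562/16463)·290100/1562 = 152.10641
  → Var(ȳ_str) = 152.62619.
Var(ȳ_srs) = (1 − 1722/17307)·338400/1722 = 176.9629.
deff = 152.62619 / 176.9629 = 0.8625.

0.8625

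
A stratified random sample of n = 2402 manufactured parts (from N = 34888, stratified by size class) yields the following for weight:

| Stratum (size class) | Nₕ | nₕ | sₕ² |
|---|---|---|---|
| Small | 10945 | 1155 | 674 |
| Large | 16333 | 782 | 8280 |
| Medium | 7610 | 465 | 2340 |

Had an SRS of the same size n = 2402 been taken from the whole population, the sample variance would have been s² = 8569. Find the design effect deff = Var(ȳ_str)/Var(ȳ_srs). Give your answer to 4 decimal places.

0.7483

Var(ȳ_str) = Σ Wₕ²(1−fₕ)sₕ²/nₕ with Wₕ = Nₕ/34888:
  Small: (10945/34888)²·(1−1155/10945)·674/1155 = 0.051371734
  Large: (16333/34888)²·(1−782/16333)·8280/782 = 2.2095087
  Medium: (7610/34888)²·(1−465/7610)·2340/465 = 0.22480069
  → Var(ȳ_str) = 2.4856811.
Var(ȳ_srs) = (1 − 2402/34888)·8569/2402 = 3.3218293.
deff = 2.4856811 / 3.3218293 = 0.7483.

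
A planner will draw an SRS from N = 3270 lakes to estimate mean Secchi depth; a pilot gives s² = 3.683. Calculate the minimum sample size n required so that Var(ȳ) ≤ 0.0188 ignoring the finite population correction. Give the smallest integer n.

Without fpc, n₀ = s²/D = 3.683/0.0188 = 195.9043.
Rounding up, n = 196.

196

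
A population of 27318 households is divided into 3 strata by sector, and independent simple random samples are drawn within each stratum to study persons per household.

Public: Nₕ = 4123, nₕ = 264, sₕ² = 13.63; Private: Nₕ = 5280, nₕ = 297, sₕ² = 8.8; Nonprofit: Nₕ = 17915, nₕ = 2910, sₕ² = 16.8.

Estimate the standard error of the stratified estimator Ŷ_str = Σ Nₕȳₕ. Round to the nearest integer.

Var(Ŷ_str) = Σₕ Nₕ²(1 − fₕ)sₕ²/nₕ.
Public: 4123²·(1 − 264/4123)·13.63/264 = 821447.94.
Private: 5280²·(1 − 297/5280)·8.8/297 = 779562.67.
Nonprofit: 17915²·(1 − 2910/17915)·16.8/2910 = 1.5519192 × 10^6.
Sum = 3.1529298 × 10^6.
SE = √(3.1529298 × 10^6) = 1776.

1776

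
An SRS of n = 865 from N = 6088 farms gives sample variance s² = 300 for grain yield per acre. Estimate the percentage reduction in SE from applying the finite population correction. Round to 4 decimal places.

f = n/N = 865/6088 = 0.14208279.
SE_no-fpc = √(s²/n) = 0.58891494; SE_fpc = √((1−f)s²/n) = 0.54547552.
Ratio = √(1−f) = 0.92623821. Reduction = 100·(1 − 0.92623821) = 7.3762%.

7.3762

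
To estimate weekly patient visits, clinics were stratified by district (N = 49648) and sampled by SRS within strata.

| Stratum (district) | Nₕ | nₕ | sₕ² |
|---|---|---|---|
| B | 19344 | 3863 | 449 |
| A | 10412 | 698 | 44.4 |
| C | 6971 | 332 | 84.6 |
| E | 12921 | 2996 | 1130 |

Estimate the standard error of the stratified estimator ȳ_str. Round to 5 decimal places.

0.20283

Var(ȳ_str) = Σₕ Wₕ²(1 − fₕ)sₕ²/nₕ with Wₕ = Nₕ/N, N = 49648.
B: Wₕ = 0.38962295; term = 0.38962295²·(1 − 0.19970017)·449/3863 = 0.014120934.
A: Wₕ = 0.20971640; term = 0.20971640²·(1 − 0.06703803)·44.4/698 = 0.0026100948.
C: Wₕ = 0.14040848; term = 0.14040848²·(1 − 0.04762588)·84.6/332 = 0.0047843893.
E: Wₕ = 0.26025218; term = 0.26025218²·(1 − 0.23187060)·1130/2996 = 0.019622745.
Sum = 0.041138163.
SE = √(0.041138163) = 0.20283.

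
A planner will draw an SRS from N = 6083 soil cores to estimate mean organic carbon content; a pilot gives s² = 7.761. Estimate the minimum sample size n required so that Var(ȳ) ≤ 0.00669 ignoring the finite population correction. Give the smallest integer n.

1161

Without fpc, n₀ = s²/D = 7.761/0.00669 = 1160.0897.
Rounding up, n = 1161.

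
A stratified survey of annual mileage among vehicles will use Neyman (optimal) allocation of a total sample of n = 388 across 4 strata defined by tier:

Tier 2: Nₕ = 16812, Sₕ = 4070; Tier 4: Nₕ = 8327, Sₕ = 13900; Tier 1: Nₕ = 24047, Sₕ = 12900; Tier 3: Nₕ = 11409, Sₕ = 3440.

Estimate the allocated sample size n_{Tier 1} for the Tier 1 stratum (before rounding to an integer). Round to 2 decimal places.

Neyman allocation: nₕ = n·NₕSₕ / Σⱼ NⱼSⱼ.
Σ NⱼSⱼ = 16812·4070 + 8327·13900 + 24047·12900 + 11409·3440 = 5.336234 × 10^8.
n_{Tier 1} = 388·24047·12900 / (5.336234 × 10^8) = 225.55.

225.55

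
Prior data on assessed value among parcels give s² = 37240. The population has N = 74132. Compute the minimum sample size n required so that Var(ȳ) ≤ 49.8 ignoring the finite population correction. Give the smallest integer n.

Without fpc, n₀ = s²/D = 37240/49.8 = 747.7912.
Rounding up, n = 748.

748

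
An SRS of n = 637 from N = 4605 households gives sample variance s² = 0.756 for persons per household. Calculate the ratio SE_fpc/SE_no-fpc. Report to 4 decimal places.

f = n/N = 637/4605 = 0.13832790.
SE_no-fpc = √(s²/n) = 0.034450155; SE_fpc = √((1−f)s²/n) = 0.031978802.
Ratio = √(1−f) = 0.92826295.

0.9283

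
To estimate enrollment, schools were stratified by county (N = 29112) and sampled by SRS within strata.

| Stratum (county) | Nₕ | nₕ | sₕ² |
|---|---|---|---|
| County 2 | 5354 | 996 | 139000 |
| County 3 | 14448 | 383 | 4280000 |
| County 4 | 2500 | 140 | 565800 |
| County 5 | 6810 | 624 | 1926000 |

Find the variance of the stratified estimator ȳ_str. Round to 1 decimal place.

2864.9

Var(ȳ_str) = Σₕ Wₕ²(1 − fₕ)sₕ²/nₕ with Wₕ = Nₕ/N, N = 29112.
County 2: Wₕ = 0.18391041; term = 0.18391041²·(1 − 0.18602914)·139000/996 = 3.8421735.
County 3: Wₕ = 0.49629019; term = 0.49629019²·(1 − 0.02650886)·4280000/383 = 2679.4668.
County 4: Wₕ = 0.08587524; term = 0.08587524²·(1 − 0.05600000)·565800/140 = 28.134735.
County 5: Wₕ = 0.23392415; term = 0.23392415²·(1 − 0.09162996)·1926000/624 = 153.42094.
Sum = 2864.8646.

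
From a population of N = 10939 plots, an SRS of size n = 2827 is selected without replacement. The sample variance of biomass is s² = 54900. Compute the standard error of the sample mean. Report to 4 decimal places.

Under SRS without replacement, Var(ȳ) = (1 − f)·s²/n with f = n/N = 2827/10939 = 0.25843313.
Var(ȳ) = (1 − 0.25843313)·54900/2827 = 0.74156687·19.41988 = 14.401139.
SE(ȳ) = √(14.401139) = 3.7949.

3.7949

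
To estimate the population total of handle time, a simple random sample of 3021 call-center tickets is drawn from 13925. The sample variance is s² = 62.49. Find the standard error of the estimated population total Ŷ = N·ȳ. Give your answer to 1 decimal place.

Var(Ŷ) = N²·Var(ȳ) = N²·(1 − n/N)·s²/n.
f = 3021/13925 = 0.21694794; Var(ȳ) = 0.78305206·62.49/3021 = 0.016197591.
Var(Ŷ) = 13925² · 0.016197591 = 3.140804 × 10^6.
SE(Ŷ) = √(3.140804 × 10^6) = 1772.2.

1772.2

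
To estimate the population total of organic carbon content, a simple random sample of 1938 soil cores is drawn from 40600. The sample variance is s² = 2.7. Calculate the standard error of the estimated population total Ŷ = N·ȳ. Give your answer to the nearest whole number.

Var(Ŷ) = N²·Var(ȳ) = N²·(1 − n/N)·s²/n.
f = 1938/40600 = 0.04773399; Var(ȳ) = 0.95226601·2.7/1938 = 0.0013266864.
Var(Ŷ) = 40600² · 0.0013266864 = 2.1868568 × 10^6.
SE(Ŷ) = √(2.1868568 × 10^6) = 1479.

1479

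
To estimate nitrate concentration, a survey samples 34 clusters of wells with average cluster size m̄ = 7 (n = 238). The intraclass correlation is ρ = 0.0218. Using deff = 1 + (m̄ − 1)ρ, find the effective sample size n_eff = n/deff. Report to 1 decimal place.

deff = 1 + (7 − 1)·0.0218 = 1 + 0.1308 = 1.1308.
n_eff = 238 / 1.1308 = 210.5.

210.5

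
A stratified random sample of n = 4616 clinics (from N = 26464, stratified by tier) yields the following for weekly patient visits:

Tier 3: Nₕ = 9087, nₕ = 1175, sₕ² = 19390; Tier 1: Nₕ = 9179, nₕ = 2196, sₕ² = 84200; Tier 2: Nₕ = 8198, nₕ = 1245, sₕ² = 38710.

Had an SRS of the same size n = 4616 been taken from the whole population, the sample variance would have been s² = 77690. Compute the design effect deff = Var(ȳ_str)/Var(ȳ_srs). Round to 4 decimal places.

0.5566

Var(ȳ_str) = Σ Wₕ²(1−fₕ)sₕ²/nₕ with Wₕ = Nₕ/26464:
  Tier 3: (9087/26464)²·(1−1175/9087)·19390/1175 = 1.6940872
  Tier 1: (9179/26464)²·(1−2196/9179)·84200/2196 = 3.5091844
  Tier 2: (8198/26464)²·(1−1245/8198)·38710/1245 = 2.530597
  → Var(ȳ_str) = 7.7338686.
Var(ȳ_srs) = (1 − 4616/26464)·77690/4616 = 13.894903.
deff = 7.7338686 / 13.894903 = 0.5566.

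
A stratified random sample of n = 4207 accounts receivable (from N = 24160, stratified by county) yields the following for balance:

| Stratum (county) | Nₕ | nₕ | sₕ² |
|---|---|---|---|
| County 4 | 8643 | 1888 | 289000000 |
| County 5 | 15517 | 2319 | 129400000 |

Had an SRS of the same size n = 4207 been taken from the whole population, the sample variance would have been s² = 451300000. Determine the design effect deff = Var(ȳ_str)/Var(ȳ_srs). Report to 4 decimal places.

Var(ȳ_str) = Σ Wₕ²(1−fₕ)sₕ²/nₕ with Wₕ = Nₕ/24160:
  County 4: (8643/24160)²·(1−1888/8643)·289000000/1888 = 15310.588
  County 5: (15517/24160)²·(1−2319/15517)·129400000/2319 = 19577.424
  → Var(ȳ_str) = 34888.012.
Var(ȳ_srs) = (1 − 4207/24160)·451300000/4207 = 88593.956.
deff = 34888.012 / 88593.956 = 0.3938.

0.3938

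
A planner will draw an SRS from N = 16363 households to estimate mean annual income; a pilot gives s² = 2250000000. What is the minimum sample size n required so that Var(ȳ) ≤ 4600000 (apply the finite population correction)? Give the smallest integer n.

Without fpc, n₀ = s²/D = 2250000000/4600000 = 489.1304.
With fpc, (1 − n/N)·s²/n ≤ D requires n ≥ n₀/(1 + n₀/N) = 489.1304/(1 + 489.1304/16363) = 474.9335.
Rounding up, n = 475.

475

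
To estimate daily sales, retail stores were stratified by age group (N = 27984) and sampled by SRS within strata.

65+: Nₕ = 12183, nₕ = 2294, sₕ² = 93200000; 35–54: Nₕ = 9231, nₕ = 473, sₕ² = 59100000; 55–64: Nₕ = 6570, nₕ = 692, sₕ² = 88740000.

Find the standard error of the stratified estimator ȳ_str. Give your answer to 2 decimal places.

Var(ȳ_str) = Σₕ Wₕ²(1 − fₕ)sₕ²/nₕ with Wₕ = Nₕ/N, N = 27984.
65+: Wₕ = 0.43535592; term = 0.43535592²·(1 − 0.18829517)·93200000/2294 = 6250.4248.
35–54: Wₕ = 0.32986707; term = 0.32986707²·(1 − 0.05124039)·59100000/473 = 12899.131.
55–64: Wₕ = 0.23477702; term = 0.23477702²·(1 − 0.10532725)·88740000/692 = 6323.9539.
Sum = 25473.51.
SE = √(25473.51) = 159.60.

159.60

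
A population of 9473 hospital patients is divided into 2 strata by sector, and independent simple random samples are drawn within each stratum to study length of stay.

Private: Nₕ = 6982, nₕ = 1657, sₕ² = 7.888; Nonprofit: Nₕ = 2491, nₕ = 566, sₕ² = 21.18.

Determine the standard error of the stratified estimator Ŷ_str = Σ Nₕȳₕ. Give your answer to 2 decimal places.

597.01

Var(Ŷ_str) = Σₕ Nₕ²(1 − fₕ)sₕ²/nₕ.
Private: 6982²·(1 − 1657/6982)·7.888/1657 = 176988.01.
Nonprofit: 2491²·(1 − 566/2491)·21.18/566 = 179437.82.
Sum = 356425.83.
SE = √(356425.83) = 597.01.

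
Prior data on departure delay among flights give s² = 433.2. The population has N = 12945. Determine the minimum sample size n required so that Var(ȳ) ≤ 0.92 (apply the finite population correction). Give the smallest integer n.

Without fpc, n₀ = s²/D = 433.2/0.92 = 470.8696.
With fpc, (1 − n/N)·s²/n ≤ D requires n ≥ n₀/(1 + n₀/N) = 470.8696/(1 + 470.8696/12945) = 454.3430.
Rounding up, n = 455.

455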